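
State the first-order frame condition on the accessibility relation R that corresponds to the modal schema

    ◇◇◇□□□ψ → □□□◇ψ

∀x ∀y ∀z ((xR³y ∧ xR³z) → ∃w (yR³w ∧ zRw))

This is a Sahlqvist (Geach-type) schema ◇^3□^3ψ → □^3◇^1ψ.
Minimal-valuation argument: fix x; take any y with xR^3y and any z with xR^3z. Set V(ψ) to the set of worlds R-reachable from y in exactly 3 steps. Then □^3ψ holds at y, so the antecedent holds at x; validity forces ◇^1ψ at z, giving a w with zR^1w and yR^3w.
First-order correspondent: ∀x ∀y ∀z ((xR³y ∧ xR³z) → ∃w (yR³w ∧ zRw)).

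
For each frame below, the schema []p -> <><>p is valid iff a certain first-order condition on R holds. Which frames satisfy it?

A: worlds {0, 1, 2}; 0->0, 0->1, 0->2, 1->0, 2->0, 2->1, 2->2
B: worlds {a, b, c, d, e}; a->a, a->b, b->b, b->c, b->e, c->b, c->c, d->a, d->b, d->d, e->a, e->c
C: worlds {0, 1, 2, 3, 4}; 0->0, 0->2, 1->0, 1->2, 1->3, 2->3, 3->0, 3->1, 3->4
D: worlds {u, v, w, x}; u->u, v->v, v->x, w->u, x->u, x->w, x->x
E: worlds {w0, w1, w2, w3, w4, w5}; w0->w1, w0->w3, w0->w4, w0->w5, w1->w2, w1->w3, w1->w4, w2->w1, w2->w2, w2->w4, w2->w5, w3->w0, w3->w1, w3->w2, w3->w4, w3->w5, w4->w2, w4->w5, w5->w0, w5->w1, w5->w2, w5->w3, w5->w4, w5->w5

Frame correspondent (Sahlqvist): forall x exists w (xRw & x R^2 w) — i.e. a generalized confluence (Geach) condition.
A: condition met.
B: condition met.
C: fails — at 2 but no w with 2Rw and 2R²w.
D: condition met.
E: condition met.

A, B, D, E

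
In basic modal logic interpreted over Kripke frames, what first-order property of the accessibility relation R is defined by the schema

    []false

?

emptiness of R

□⊥ is valid iff no world has any successor (otherwise □⊥ fails at any world with one).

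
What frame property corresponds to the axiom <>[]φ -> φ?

symmetry: forall x forall y (Rxy -> Ryx)

This schema is equivalent to the B axiom φ → □◇φ.
Its frame correspondent is symmetry — forall x forall y (Rxy -> Ryx).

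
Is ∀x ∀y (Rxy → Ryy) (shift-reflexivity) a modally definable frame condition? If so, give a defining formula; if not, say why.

Yes — defined by □(□q → q)

Yes: it is shift-reflexivity, defined by the T□ schema □(□q → q).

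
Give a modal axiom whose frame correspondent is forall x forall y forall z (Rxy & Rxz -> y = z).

This is partial functionality; the standard corresponding axiom is CD: ◇r → □r.
Suppose ◇r→□r is valid. Take Rxy, Rxz and set V(r)={y}. Then ◇r at x, so □r at x, so r at z, i.e. z=y.

◇r → □r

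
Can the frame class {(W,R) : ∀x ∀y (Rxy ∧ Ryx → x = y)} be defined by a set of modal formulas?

Modal frame validity is preserved under surjective bounded morphisms.
The 4-cycle (worlds a,b,c,d with a→b→c→d→a) is antisymmetric. Sending even-indexed worlds to • and odd-indexed worlds to ∘ is a surjective bounded morphism onto the two-world frame with •↔∘, which is not antisymmetric.
Hence antisymmetry is not modally definable.

Not modally definable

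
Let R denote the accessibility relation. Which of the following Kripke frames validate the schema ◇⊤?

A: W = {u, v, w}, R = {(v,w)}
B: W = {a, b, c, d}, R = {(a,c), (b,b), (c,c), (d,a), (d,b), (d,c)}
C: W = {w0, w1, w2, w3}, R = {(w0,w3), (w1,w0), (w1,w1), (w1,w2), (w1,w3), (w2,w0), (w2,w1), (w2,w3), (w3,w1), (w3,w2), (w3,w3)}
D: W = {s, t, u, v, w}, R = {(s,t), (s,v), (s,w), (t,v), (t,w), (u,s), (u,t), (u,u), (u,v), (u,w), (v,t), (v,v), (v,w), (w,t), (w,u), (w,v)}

This is the axiom for seriality; its first-order frame correspondent is ∀x ∃y Rxy.
A: fails — world u has no successor.
B: satisfies the condition.
C: satisfies the condition.
D: satisfies the condition.
Valid on: B, C, D.

B, C, D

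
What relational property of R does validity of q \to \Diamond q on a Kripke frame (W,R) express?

reflexivity

This is frame-equivalent to □q → q (substitute ¬q for q and contrapose).
Suppose □q→q is valid. At any x set V(q)={w : Rxw}. Then □q holds at x, so q holds at x, i.e. Rxx.
Conversely, any frame satisfying \forall x Rxx validates the schema.
Frame condition: \forall x Rxx.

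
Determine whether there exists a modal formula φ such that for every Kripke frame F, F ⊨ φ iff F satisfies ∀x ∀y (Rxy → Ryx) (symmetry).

Yes — defined by r → □◇r

This is a Sahlqvist condition; the B axiom r → □◇r defines it.
Suppose r→□◇r is valid. Take Rxy and set V(r)={x}. Then r at x, so □◇r at x, so ◇r at y, so some z with Ryz has r; z=x, i.e. Ryx.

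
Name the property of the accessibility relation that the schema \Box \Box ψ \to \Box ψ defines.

Suppose □□ψ→□ψ is valid. Take Rxy and set V(ψ)={w : xR²w}. Then □□ψ at x, so □ψ at x, so ψ at y, i.e. ∃z(Rxz∧Rzy).

density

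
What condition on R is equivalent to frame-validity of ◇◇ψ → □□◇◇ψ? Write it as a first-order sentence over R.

∀x ∀y ∀z ((xR²y ∧ xR²z) → ∃w (y = w ∧ zR²w))

This is a Sahlqvist (Geach-type) schema ◇^2□^0ψ → □^2◇^2ψ.
Minimal-valuation argument: fix x; take any y with xR^2y and any z with xR^2z. Set V(ψ) to the set of worlds R-reachable from y in exactly 0 steps. Then □^0ψ holds at y, so the antecedent holds at x; validity forces ◇^2ψ at z, giving a w with zR^2w and yR^0w.
First-order correspondent: ∀x ∀y ∀z ((xR²y ∧ xR²z) → ∃w (y = w ∧ zR²w)).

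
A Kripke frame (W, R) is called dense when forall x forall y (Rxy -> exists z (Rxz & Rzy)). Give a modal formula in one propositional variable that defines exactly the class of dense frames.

The condition is density. The C4 schema □□s → □s defines it.
Suppose □□s→□s is valid. Take Rxy and set V(s)={w : xR²w}. Then □□s at x, so □s at x, so s at y, i.e. ∃z(Rxz∧Rzy).

□□s → □s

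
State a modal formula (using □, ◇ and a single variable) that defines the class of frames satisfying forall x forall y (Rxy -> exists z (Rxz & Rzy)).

The condition is density. The C4 schema □□r → □r defines it.
Suppose □□r→□r is valid. Take Rxy and set V(r)={w : xR²w}. Then □□r at x, so □r at x, so r at y, i.e. ∃z(Rxz∧Rzy).

□□r → □r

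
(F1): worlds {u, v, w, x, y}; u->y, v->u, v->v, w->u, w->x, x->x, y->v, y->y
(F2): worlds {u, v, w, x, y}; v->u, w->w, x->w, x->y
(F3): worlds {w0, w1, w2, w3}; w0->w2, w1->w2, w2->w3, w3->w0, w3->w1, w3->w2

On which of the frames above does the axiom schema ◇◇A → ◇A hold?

The schema corresponds to transitivity: ∀x ∀y ∀z (Rxy ∧ Ryz → Rxz).
(F1): fails — Rwu and Ruy but not Rwy.
(F2): holds.
(F3): fails — Rw1w2 and Rw2w3 but not Rw1w3.

(F2)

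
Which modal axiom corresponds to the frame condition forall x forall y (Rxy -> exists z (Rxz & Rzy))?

The condition is density. The C4 schema □□ψ → □ψ defines it.
Suppose □□ψ→□ψ is valid. Take Rxy and set V(ψ)={w : xR²w}. Then □□ψ at x, so □ψ at x, so ψ at y, i.e. ∃z(Rxz∧Rzy).

□□ψ → □ψ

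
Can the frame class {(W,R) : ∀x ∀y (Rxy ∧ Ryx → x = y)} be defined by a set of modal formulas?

If a class were modally definable it would be closed under surjective bounded morphisms (Goldblatt–Thomason).
The 4-cycle (worlds a,b,c,d with a→b→c→d→a) is antisymmetric. Sending even-indexed worlds to • and odd-indexed worlds to ∘ is a surjective bounded morphism onto the two-world frame with •↔∘, which is not antisymmetric.
So no modal formula (or set of formulas) defines exactly the antisymmetric frames.

Not modally definable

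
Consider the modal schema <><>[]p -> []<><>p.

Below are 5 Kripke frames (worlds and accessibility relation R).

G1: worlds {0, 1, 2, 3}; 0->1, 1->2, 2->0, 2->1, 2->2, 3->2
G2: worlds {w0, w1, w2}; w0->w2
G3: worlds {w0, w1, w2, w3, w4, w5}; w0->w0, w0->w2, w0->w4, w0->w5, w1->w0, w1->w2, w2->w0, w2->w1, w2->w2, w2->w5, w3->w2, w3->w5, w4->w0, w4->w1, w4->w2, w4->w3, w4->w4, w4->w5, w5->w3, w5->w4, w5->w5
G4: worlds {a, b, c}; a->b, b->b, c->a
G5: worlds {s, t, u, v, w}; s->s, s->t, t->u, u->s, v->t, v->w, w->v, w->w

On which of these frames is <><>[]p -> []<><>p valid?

This is the axiom for a generalized confluence (Geach) condition; its first-order frame correspondent is forall x forall y forall z ((x R^2 y & xRz) -> exists w (yRw & z R^2 w)).
G1: fails — 2R²0, 2R0 but no w with 0Rw and 0R²w.
G2: ✓.
G3: ✓.
G4: ✓.
G5: fails — sR²t, sRt but no w* with tRw* and tR²w*.
Valid on: G2, G3, G4.

G2, G3, G4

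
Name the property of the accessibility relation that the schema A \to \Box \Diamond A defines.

This schema is the B axiom.
Its frame correspondent is symmetry — \forall x \forall y (Rxy \to Ryx).

symmetry: \forall x \forall y (Rxy \to Ryx)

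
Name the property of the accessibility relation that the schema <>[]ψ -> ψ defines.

Replacing ψ by ¬ψ and contraposing gives the equivalent schema ψ → □◇ψ.
Suppose ψ→□◇ψ is valid. Take Rxy and set V(ψ)={x}. Then ψ at x, so □◇ψ at x, so ◇ψ at y, so some z with Ryz has ψ; z=x, i.e. Ryx.

Symmetry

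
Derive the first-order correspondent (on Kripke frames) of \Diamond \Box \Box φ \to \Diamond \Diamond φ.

\forall x \forall y (xRy \to \exists w (y R^2 w \wedge x R^2 w))

This is a Sahlqvist (Geach-type) schema ◇^1□^2φ → □^0◇^2φ.
Minimal-valuation argument: fix x; take any y with xR^1y and any z with xR^0z. Set V(φ) to the set of worlds R-reachable from y in exactly 2 steps. Then □^2φ holds at y, so the antecedent holds at x; validity forces ◇^2φ at z, giving a w with zR^2w and yR^2w.
First-order correspondent: \forall x \forall y (xRy \to \exists w (y R^2 w \wedge x R^2 w)).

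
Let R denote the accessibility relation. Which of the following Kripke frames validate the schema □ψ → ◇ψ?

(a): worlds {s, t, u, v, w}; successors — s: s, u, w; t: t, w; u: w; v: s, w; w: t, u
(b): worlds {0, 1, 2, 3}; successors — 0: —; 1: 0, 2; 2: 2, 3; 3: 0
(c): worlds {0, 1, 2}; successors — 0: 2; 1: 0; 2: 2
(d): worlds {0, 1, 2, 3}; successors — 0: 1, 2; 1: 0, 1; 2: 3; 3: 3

The schema corresponds to seriality: ∀x ∃y Rxy.
(a): satisfies the condition.
(b): fails — world 0 has no successor.
(c): satisfies the condition.
(d): satisfies the condition.

(a), (c), (d)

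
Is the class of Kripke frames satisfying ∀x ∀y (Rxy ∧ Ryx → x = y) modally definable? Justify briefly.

Not modally definable

Any modally definable frame class is closed under surjective bounded morphisms.
The 8-cycle (worlds s,t,u,v,w,x,y,z with s→t→u→v→w→x→y→z→s) is antisymmetric. Sending even-indexed worlds to • and odd-indexed worlds to ∘ is a surjective bounded morphism onto the two-world frame with •↔∘, which is not antisymmetric.
So the class is not modally definable.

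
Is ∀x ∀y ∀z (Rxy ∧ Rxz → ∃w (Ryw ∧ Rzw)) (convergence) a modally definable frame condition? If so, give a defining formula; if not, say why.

Yes, by ◇□q → □◇q

The condition is convergence. A defining modal formula is ◇□q → □◇q.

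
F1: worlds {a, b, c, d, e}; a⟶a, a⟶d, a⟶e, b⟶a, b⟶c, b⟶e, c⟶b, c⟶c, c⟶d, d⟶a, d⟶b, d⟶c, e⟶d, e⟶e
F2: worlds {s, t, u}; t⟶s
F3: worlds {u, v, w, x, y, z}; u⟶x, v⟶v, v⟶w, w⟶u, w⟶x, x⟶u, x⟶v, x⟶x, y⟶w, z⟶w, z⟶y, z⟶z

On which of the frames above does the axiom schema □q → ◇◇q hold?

F1

Frame correspondent (Sahlqvist): ∀x ∃w (xRw ∧ xR²w) — i.e. a generalized confluence (Geach) condition.
F1: condition met.
F2: fails — at s but no w with sRw and sR²w.
F3: fails — at y but no t with yRt and yR²t.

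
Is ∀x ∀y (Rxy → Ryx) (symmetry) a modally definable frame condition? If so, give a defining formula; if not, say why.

This is a Sahlqvist condition; the B axiom q → □◇q defines it.
Suppose q→□◇q is valid. Take Rxy and set V(q)={x}. Then q at x, so □◇q at x, so ◇q at y, so some z with Ryz has q; z=x, i.e. Ryx.

Yes, by q → □◇q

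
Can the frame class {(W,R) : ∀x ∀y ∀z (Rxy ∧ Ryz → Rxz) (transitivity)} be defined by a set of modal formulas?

Yes — defined by □p → □□p

The condition is transitivity. A defining modal formula is □p → □□p.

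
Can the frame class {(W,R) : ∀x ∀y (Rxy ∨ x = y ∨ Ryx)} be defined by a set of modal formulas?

Any modally definable frame class is closed under disjoint unions.
Take 3 disjoint single-world reflexive frames: each is trivially connected, but their disjoint union has 3 worlds with no edge between distinct components, so it is not connected.
Hence connectedness of R is not modally definable.

Not modally definable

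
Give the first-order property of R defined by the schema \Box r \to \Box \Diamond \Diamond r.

This is a Sahlqvist (Geach-type) schema ◇^0□^1r → □^1◇^2r.
First-order correspondent: \forall x \forall z (xRz \to \exists w (xRw \wedge z R^2 w)).

\forall x \forall z (xRz \to \exists w (xRw \wedge z R^2 w))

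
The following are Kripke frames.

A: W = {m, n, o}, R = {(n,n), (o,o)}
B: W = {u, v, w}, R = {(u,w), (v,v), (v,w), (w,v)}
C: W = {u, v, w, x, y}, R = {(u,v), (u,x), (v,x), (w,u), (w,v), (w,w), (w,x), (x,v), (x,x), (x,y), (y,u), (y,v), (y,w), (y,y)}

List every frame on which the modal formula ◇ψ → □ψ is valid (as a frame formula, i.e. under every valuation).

A

Frame correspondent (Sahlqvist): ∀x ∀y ∀z (Rxy ∧ Rxz → y = z) — i.e. partial functionality.
A: satisfies the condition.
B: fails — v sees both v and w.
C: fails — u sees both v and x.
Valid on: A.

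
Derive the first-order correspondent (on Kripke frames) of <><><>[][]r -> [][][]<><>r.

forall x forall y forall z ((x R^3 y & x R^3 z) -> exists w (y R^2 w & z R^2 w))

This is a Sahlqvist (Geach-type) schema ◇^3□^2r → □^3◇^2r.
Minimal-valuation argument: fix x; take any y with xR^3y and any z with xR^3z. Set V(r) to the set of worlds R-reachable from y in exactly 2 steps. Then □^2r holds at y, so the antecedent holds at x; validity forces ◇^2r at z, giving a w with zR^2w and yR^2w.
First-order correspondent: forall x forall y forall z ((x R^3 y & x R^3 z) -> exists w (y R^2 w & z R^2 w)).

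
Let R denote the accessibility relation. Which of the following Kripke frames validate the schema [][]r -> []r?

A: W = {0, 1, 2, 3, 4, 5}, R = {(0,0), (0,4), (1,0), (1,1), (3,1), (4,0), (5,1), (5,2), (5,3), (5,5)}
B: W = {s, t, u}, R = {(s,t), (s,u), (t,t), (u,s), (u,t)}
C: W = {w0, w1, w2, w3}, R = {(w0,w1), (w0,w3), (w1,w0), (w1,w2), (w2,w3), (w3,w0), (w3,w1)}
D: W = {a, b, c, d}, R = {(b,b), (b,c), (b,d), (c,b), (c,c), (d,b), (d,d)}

Frame correspondent (Sahlqvist): forall x forall y (Rxy -> exists z (Rxz & Rzy)) — i.e. density.
A: condition met.
B: fails — Rus but no z with Ruz and Rzs.
C: fails — Rw1w2 but no z with Rw1z and Rzw2.
D: condition met.

A, D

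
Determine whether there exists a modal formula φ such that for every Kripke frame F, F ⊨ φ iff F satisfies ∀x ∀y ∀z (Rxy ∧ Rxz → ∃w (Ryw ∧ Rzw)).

Yes: it is convergence, defined by the .2 schema ◇□r → □◇r.
Suppose ◇□r→□◇r is valid. Take Rxy, Rxz and set V(r)={w : Ryw}. Then □r at y so ◇□r at x, so □◇r at x, so ◇r at z, giving w with Rzw and Ryw.

Yes, by ◇□r → □◇r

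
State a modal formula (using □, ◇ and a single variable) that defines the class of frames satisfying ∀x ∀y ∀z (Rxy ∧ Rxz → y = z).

◇r → □r

The condition is partial functionality. The CD schema ◇r → □r defines it.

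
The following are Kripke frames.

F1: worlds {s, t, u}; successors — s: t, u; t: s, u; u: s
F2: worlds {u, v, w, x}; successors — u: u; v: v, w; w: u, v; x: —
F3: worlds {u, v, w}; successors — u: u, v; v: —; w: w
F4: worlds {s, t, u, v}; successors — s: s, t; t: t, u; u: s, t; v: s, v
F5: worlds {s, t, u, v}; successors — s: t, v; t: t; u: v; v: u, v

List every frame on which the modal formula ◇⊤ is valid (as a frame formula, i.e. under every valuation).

F1, F4, F5

This is the axiom for seriality; its first-order frame correspondent is ∀x ∃y Rxy.
F1: condition met.
F2: fails — world x has no successor.
F3: fails — world v has no successor.
F4: condition met.
F5: condition met.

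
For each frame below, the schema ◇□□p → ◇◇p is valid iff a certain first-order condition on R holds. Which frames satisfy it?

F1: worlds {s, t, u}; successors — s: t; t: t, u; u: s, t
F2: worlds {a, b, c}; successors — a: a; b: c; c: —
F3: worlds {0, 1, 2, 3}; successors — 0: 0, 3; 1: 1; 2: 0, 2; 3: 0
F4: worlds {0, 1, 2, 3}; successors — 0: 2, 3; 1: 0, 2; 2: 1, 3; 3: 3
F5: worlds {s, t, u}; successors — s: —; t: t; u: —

The schema corresponds to a generalized confluence (Geach) condition: ∀x ∀y (xRy → ∃w (yR²w ∧ xR²w)).
F1: holds.
F2: fails — bRc but no w with cR²w and bR²w.
F3: holds.
F4: holds.
F5: holds.

F1, F3, F4, F5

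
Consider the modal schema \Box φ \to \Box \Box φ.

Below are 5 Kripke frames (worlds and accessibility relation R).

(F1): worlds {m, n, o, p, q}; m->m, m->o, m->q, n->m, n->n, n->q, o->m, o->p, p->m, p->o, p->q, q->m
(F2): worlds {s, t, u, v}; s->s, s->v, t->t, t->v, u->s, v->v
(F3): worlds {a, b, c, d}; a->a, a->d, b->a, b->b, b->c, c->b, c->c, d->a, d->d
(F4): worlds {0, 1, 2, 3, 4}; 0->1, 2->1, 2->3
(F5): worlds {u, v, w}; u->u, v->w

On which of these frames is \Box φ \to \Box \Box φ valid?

The schema corresponds to transitivity: \forall x \forall y \forall z (Rxy \wedge Ryz \to Rxz).
(F1): fails — Rom and Rmo but not Roo.
(F2): fails — Rus and Rsv but not Ruv.
(F3): fails — Rba and Rad but not Rbd.
(F4): satisfies the condition.
(F5): satisfies the condition.

(F4), (F5)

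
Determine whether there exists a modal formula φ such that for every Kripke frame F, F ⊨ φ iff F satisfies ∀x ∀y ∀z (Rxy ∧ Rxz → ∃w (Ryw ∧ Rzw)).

Yes — defined by ◇□p → □◇p

Yes: it is convergence, defined by the .2 schema ◇□p → □◇p.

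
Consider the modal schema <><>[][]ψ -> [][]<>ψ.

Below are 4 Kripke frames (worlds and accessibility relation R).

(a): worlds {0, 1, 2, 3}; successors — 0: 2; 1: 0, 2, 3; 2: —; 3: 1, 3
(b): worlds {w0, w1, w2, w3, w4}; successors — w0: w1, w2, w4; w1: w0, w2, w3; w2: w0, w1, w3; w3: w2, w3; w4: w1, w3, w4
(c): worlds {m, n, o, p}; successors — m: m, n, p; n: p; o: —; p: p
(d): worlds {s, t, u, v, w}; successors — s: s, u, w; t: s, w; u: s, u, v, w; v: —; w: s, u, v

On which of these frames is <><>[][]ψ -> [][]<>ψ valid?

This is the axiom for a generalized confluence (Geach) condition; its first-order frame correspondent is forall x forall y forall z ((x R^2 y & x R^2 z) -> exists w (y R^2 w & zRw)).
(a): fails — 1R²1, 1R²2 but no w with 1R²w and 2Rw.
(b): holds.
(c): holds.
(d): fails — sR²s, sR²v but no w* with sR²w* and vRw*.
Valid on: (b), (c).

(b), (c)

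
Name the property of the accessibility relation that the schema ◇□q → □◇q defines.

This schema is the .2 axiom.
It corresponds to convergence: ∀x ∀y ∀z (Rxy ∧ Rxz → ∃w (Ryw ∧ Rzw)).

convergence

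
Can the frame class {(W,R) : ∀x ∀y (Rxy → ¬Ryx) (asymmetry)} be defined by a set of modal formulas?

Not definable by any modal formula

Any modally definable frame class is closed under surjective bounded morphisms.
The 5-cycle (worlds 0,1,2,3,4 with 0→1→2→3→4→0) is asymmetric. Mapping every world to a single reflexive point • is a surjective bounded morphism, and the reflexive point is not asymmetric (R•• but asymmetry requires ¬R••).
So the class is not modally definable.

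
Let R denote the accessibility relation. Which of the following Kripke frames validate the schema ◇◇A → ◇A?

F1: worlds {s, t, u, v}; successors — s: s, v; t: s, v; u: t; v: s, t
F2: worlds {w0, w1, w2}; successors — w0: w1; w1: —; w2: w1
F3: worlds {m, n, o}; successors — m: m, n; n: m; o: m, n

Frame correspondent (Sahlqvist): ∀x ∀y ∀z (Rxy ∧ Ryz → Rxz) — i.e. transitivity.
F1: fails — Rtv and Rvt but not Rtt.
F2: holds.
F3: fails — Rnm and Rmn but not Rnn.

F2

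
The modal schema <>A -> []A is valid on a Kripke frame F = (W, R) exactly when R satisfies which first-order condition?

Partial functionality

Suppose ◇A→□A is valid. Take Rxy, Rxz and set V(A)={y}. Then ◇A at x, so □A at x, so A at z, i.e. z=y.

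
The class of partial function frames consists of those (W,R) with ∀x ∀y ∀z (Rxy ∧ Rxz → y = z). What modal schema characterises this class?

◇q → □q

The condition is partial functionality. The CD schema ◇q → □q defines it.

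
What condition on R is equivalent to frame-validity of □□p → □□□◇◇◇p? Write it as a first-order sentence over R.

∀x ∀z (xR³z → ∃w (xR²w ∧ zR³w))

This is a Sahlqvist (Geach-type) schema ◇^0□^2p → □^3◇^3p.
First-order correspondent: ∀x ∀z (xR³z → ∃w (xR²w ∧ zR³w)).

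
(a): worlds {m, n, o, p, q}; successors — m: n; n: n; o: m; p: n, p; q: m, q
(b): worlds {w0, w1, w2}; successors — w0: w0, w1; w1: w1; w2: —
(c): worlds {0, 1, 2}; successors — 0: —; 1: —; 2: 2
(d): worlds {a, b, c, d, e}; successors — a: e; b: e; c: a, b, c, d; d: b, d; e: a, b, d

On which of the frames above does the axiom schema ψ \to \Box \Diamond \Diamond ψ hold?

The schema corresponds to a generalized confluence (Geach) condition: \forall x \forall z (xRz \to \exists w (x = w \wedge z R^2 w)).
(a): fails — mRn but no w with m=w and nR²w.
(b): fails — w0Rw1 but no w with w0=w and w1R²w.
(c): holds.
(d): fails — aRe but no w with a=w and eR²w.

(c)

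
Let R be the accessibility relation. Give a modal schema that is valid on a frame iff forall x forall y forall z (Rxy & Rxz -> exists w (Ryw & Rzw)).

◇□p → □◇p

A defining formula is ◇□p → □◇p (the .2 axiom).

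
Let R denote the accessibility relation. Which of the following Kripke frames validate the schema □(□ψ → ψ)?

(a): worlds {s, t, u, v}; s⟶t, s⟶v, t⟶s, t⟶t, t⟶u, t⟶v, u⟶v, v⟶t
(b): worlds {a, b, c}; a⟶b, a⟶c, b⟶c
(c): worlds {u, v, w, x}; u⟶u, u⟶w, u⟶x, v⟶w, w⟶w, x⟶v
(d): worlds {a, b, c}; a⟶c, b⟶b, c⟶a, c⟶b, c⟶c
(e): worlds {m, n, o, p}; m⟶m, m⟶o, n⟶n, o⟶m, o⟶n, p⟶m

none

This is the axiom for shift-reflexivity; its first-order frame correspondent is ∀x ∀y (Rxy → Ryy).
(a): fails — Ruv but not Rvv.
(b): fails — Rac but not Rcc.
(c): fails — Rux but not Rxx.
(d): fails — Rca but not Raa.
(e): fails — Rmo but not Roo.
Valid on no frame.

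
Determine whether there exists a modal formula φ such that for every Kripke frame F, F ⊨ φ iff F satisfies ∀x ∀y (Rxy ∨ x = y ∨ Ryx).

No — not modally definable

Any modally definable frame class is closed under disjoint unions.
Take 3 disjoint single-world reflexive frames: each is trivially connected, but their disjoint union has 3 worlds with no edge between distinct components, so it is not connected.
So the class is not modally definable.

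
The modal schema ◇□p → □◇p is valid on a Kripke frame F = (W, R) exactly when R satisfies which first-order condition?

Suppose ◇□p→□◇p is valid. Take Rxy, Rxz and set V(p)={w : Ryw}. Then □p at y so ◇□p at x, so □◇p at x, so ◇p at z, giving w with Rzw and Ryw.

Convergence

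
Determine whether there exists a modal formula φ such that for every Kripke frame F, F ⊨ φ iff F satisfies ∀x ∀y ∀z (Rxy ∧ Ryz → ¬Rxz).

Not definable by any modal formula

Any modally definable frame class is closed under surjective bounded morphisms.
The 5-cycle (worlds w0,w1,w2,w3,w4 with w0→w1→w2→w3→w4→w0) is intransitive. Mapping every world to a single reflexive point • is a surjective bounded morphism; the reflexive point is not intransitive (R••∧R•• but R••).
Hence intransitivity is not modally definable.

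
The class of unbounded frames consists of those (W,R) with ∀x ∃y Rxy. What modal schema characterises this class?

This is seriality; the standard corresponding axiom is D: □q → ◇q.

□q → ◇q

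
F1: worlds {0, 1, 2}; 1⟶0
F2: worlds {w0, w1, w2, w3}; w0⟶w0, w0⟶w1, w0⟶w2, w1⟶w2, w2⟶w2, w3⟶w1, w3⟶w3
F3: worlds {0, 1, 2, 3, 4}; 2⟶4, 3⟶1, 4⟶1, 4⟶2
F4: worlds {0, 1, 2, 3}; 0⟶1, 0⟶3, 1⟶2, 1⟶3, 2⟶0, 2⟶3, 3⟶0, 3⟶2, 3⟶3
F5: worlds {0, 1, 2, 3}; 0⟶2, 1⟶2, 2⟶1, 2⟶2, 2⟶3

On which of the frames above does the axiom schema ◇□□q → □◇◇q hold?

Frame correspondent (Sahlqvist): ∀x ∀y ∀z ((xRy ∧ xRz) → ∃w (yR²w ∧ zR²w)) — i.e. a generalized confluence (Geach) condition.
F1: fails — 1R0, 1R0 but no w with 0R²w and 0R²w.
F2: satisfies the condition.
F3: fails — 3R1, 3R1 but no w with 1R²w and 1R²w.
F4: satisfies the condition.
F5: fails — 2R1, 2R3 but no w with 1R²w and 3R²w.
Valid on: F2, F4.

F2, F4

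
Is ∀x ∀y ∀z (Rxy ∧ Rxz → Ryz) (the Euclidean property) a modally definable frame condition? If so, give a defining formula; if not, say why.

Definable; ◇q → □◇q defines it

The condition is the Euclidean property. A defining modal formula is ◇q → □◇q.
Suppose ◇q→□◇q is valid. Take Rxy, Rxz and set V(q)={y}. Then ◇q at x, so □◇q at x, so ◇q at z, so some w with Rzw has q; w=y, i.e. Rzy. By symmetry of the argument, Ryz.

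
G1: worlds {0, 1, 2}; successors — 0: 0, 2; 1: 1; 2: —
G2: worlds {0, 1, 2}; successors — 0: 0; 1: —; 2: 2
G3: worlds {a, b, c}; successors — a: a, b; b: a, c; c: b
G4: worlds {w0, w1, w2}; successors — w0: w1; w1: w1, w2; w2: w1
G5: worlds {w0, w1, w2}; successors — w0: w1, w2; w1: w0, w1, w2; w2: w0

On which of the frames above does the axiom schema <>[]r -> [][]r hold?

G2

Frame correspondent (Sahlqvist): forall x forall y forall z ((xRy & x R^2 z) -> exists w (yRw & z = w)) — i.e. a generalized confluence (Geach) condition.
G1: fails — 0R2, 0R²0 but no w with 2Rw and 0=w.
G2: holds.
G3: fails — aRa, aR²c but no w with aRw and c=w.
G4: fails — w1Rw2, w1R²w2 but no w with w2Rw and w2=w.
G5: fails — w0Rw2, w0R²w1 but no w with w2Rw and w1=w.
Valid on: G2.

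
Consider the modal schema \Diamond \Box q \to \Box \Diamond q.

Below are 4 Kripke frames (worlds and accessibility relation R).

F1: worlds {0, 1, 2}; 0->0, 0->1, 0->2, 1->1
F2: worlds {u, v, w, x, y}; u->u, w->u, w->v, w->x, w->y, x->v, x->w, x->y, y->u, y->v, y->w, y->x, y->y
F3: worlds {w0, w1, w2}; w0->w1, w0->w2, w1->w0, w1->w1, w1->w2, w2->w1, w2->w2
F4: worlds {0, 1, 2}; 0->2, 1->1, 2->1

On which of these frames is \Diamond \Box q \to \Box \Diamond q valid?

F3, F4

This is the axiom for convergence; its first-order frame correspondent is \forall x \forall y \forall z (Rxy \wedge Rxz \to \exists w (Ryw \wedge Rzw)).
F1: fails — R00 and R02 but 0 and 2 have no common successor.
F2: fails — Rwu and Rwx but u and x have no common successor.
F3: condition met.
F4: condition met.
Valid on: F3, F4.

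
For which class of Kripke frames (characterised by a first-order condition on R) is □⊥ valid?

□⊥ is valid iff no world has any successor (otherwise □⊥ fails at any world with one).

emptiness of R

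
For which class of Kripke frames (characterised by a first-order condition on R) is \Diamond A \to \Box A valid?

Suppose ◇A→□A is valid. Take Rxy, Rxz and set V(A)={y}. Then ◇A at x, so □A at x, so A at z, i.e. z=y.

Partial functionality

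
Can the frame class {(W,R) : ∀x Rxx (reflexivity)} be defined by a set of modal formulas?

Yes, by □p → p

Yes: it is reflexivity, defined by the T schema □p → p.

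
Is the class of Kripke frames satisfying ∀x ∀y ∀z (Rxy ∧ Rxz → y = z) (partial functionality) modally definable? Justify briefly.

Yes, by ◇r → □r

The condition is partial functionality. A defining modal formula is ◇r → □r.
Suppose ◇r→□r is valid. Take Rxy, Rxz and set V(r)={y}. Then ◇r at x, so □r at x, so r at z, i.e. z=y.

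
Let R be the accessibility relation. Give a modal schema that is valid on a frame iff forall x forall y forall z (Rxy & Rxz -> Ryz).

The condition is the Euclidean property. The 5 schema ◇r → □◇r defines it.
Suppose ◇r→□◇r is valid. Take Rxy, Rxz and set V(r)={y}. Then ◇r at x, so □◇r at x, so ◇r at z, so some w with Rzw has r; w=y, i.e. Rzy. By symmetry of the argument, Ryz.

◇r → □◇r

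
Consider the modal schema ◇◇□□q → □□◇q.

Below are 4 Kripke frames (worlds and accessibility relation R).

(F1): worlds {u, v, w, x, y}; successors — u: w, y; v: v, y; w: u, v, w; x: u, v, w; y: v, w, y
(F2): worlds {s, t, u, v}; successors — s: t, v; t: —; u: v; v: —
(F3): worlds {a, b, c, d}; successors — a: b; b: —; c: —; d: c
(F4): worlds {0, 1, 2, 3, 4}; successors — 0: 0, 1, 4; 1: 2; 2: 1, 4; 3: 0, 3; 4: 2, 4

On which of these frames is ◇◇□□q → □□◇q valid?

Frame correspondent (Sahlqvist): ∀x ∀y ∀z ((xR²y ∧ xR²z) → ∃w (yR²w ∧ zRw)) — i.e. a generalized confluence (Geach) condition.
(F1): satisfies the condition.
(F2): satisfies the condition.
(F3): satisfies the condition.
(F4): fails — 0R²1, 0R²1 but no w with 1R²w and 1Rw.

(F1), (F2), (F3)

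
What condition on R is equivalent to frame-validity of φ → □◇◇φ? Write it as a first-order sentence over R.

∀x ∀z (xRz → ∃w (x = w ∧ zR²w))

This is a Sahlqvist (Geach-type) schema ◇^0□^0φ → □^1◇^2φ.
First-order correspondent: ∀x ∀z (xRz → ∃w (x = w ∧ zR²w)).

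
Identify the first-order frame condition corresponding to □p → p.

Reflexivity

Suppose □p→p is valid. At any x set V(p)={w : Rxw}. Then □p holds at x, so p holds at x, i.e. Rxx.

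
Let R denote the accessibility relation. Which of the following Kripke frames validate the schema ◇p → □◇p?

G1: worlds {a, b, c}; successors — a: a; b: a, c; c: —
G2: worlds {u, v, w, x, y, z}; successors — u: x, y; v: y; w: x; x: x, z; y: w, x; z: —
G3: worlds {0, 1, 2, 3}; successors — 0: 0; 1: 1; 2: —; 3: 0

G3

The schema corresponds to the Euclidean property: ∀x ∀y ∀z (Rxy ∧ Rxz → Ryz).
G1: fails — Rba and Rbc but not Rac.
G2: fails — Rux and Ruy but not Rxy.
G3: condition met.
Valid on: G3.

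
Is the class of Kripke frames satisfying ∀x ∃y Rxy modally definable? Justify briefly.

Yes, by □p → ◇p

Yes: it is seriality, defined by the D schema □p → ◇p.
Suppose □p→◇p is valid. At any x set V(p)=W. Then □p at x, so ◇p at x, so x has a successor.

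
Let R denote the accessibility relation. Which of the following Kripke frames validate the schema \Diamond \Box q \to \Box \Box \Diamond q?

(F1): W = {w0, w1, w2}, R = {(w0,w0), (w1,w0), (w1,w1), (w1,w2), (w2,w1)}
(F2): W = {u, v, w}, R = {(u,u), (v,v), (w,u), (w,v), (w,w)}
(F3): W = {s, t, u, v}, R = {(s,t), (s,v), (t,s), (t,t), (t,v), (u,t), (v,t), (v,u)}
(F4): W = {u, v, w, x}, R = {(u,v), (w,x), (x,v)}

This is the axiom for a generalized confluence (Geach) condition; its first-order frame correspondent is \forall x \forall y \forall z ((xRy \wedge x R^2 z) \to \exists w (yRw \wedge zRw)).
(F1): fails — w1Rw0, w1R²w2 but no w with w0Rw and w2Rw.
(F2): fails — wRu, wR²v but no t with uRt and vRt.
(F3): satisfies the condition.
(F4): fails — wRx, wR²v but no t with xRt and vRt.

(F3)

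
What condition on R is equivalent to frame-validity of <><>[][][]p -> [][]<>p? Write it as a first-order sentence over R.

forall x forall y forall z ((x R^2 y & x R^2 z) -> exists w (y R^3 w & zRw))

This is a Sahlqvist (Geach-type) schema ◇^2□^3p → □^2◇^1p.
First-order correspondent: forall x forall y forall z ((x R^2 y & x R^2 z) -> exists w (y R^3 w & zRw)).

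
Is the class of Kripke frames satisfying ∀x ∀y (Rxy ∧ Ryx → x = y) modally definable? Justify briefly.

If a class were modally definable it would be closed under surjective bounded morphisms (Goldblatt–Thomason).
The 6-cycle (worlds s,t,u,v,w,x with s→t→u→v→w→x→s) is antisymmetric. Sending even-indexed worlds to a and odd-indexed worlds to b is a surjective bounded morphism onto the two-world frame with a↔b, which is not antisymmetric.
So the class is not modally definable.

Not modally definable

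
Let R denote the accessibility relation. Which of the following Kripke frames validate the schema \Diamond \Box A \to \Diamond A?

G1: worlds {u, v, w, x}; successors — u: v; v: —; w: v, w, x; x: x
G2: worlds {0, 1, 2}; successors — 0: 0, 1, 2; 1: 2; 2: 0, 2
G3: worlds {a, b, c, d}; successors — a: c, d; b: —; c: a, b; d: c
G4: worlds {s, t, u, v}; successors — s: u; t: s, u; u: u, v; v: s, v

The schema corresponds to a generalized confluence (Geach) condition: \forall x \forall y (xRy \to \exists w (yRw \wedge xRw)).
G1: fails — uRv but no t with vRt and uRt.
G2: satisfies the condition.
G3: fails — aRc but no w with cRw and aRw.
G4: fails — vRs but no w with sRw and vRw.

G2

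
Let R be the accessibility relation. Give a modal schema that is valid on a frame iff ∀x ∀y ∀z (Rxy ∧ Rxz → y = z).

◇p → □p

This is partial functionality; the standard corresponding axiom is CD: ◇p → □p.
Suppose ◇p→□p is valid. Take Rxy, Rxz and set V(p)={y}. Then ◇p at x, so □p at x, so p at z, i.e. z=y.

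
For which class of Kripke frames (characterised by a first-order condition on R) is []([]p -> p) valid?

Suppose □(□p→p) is valid. Take Rxy and set V(p)={w : Ryw}. Then at y, □p holds; since □(□p→p) at x, □p→p at y, so p at y, i.e. Ryy.

shift-reflexivity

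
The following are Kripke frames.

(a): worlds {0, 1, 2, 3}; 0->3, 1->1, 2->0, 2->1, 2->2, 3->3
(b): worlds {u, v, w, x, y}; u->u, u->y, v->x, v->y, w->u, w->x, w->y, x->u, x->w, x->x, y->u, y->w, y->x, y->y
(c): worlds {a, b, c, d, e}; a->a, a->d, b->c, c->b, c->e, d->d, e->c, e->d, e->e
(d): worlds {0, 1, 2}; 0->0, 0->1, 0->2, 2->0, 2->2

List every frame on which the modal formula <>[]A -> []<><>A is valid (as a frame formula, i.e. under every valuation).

This is the axiom for a generalized confluence (Geach) condition; its first-order frame correspondent is forall x forall y forall z ((xRy & xRz) -> exists w (yRw & z R^2 w)).
(a): fails — 2R0, 2R1 but no w with 0Rw and 1R²w.
(b): holds.
(c): fails — cRb, cRb but no w with bRw and bR²w.
(d): fails — 0R0, 0R1 but no w with 0Rw and 1R²w.
Valid on: (b).

(b)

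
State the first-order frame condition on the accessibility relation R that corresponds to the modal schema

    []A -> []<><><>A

forall x forall z (xRz -> exists w (xRw & z R^3 w))

This is a Sahlqvist (Geach-type) schema ◇^0□^1A → □^1◇^3A.
Minimal-valuation argument: fix x; take any y with xR^0y and any z with xR^1z. Set V(A) to the set of worlds R-reachable from y in exactly 1 step. Then □^1A holds at y, so the antecedent holds at x; validity forces ◇^3A at z, giving a w with zR^3w and yR^1w.
First-order correspondent: forall x forall z (xRz -> exists w (xRw & z R^3 w)).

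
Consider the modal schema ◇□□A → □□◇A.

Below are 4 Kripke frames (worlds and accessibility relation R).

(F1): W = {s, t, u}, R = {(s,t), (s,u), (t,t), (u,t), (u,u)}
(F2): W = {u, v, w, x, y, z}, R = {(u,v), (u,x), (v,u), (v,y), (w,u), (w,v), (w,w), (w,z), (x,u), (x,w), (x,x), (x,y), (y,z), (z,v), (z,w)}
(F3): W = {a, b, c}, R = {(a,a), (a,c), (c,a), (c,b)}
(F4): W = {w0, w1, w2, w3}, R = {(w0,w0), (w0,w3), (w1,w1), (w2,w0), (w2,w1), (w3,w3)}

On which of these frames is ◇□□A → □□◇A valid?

(F1)

The schema corresponds to a generalized confluence (Geach) condition: ∀x ∀y ∀z ((xRy ∧ xR²z) → ∃w (yR²w ∧ zRw)).
(F1): satisfies the condition.
(F2): fails — vRy, vR²v but no t with yR²t and vRt.
(F3): fails — aRa, aR²b but no w with aR²w and bRw.
(F4): fails — w2Rw0, w2R²w1 but no w with w0R²w and w1Rw.
Valid on: (F1).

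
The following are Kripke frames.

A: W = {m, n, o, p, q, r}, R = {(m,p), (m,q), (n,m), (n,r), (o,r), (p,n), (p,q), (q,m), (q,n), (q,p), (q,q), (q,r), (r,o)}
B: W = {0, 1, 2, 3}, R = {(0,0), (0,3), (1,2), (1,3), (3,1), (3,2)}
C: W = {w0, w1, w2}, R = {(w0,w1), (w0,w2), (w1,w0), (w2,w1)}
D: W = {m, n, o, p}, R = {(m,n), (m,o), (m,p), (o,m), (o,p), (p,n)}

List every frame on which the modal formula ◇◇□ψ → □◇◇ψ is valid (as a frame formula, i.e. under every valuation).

The schema corresponds to a generalized confluence (Geach) condition: ∀x ∀y ∀z ((xR²y ∧ xRz) → ∃w (yRw ∧ zR²w)).
A: fails — mR²r, mRp but no w with rRw and pR²w.
B: fails — 0R²2, 0R0 but no w with 2Rw and 0R²w.
C: fails — w0R²w0, w0Rw2 but no w with w0Rw and w2R²w.
D: fails — mR²m, mRn but no w with mRw and nR²w.
Valid on no frame.

none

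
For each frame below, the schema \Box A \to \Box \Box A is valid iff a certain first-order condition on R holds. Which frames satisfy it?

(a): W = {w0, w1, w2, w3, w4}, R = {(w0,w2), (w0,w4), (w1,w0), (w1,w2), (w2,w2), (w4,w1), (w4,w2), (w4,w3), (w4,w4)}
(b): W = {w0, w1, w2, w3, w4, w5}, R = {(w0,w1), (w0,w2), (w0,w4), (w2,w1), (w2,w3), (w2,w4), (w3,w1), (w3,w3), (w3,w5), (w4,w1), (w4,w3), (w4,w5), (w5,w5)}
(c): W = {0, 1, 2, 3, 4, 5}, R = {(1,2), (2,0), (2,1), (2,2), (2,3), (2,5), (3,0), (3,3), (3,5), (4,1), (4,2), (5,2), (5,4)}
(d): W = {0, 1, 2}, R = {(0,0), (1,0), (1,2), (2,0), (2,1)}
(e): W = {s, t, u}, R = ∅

(e)

This is the axiom for transitivity; its first-order frame correspondent is \forall x \forall y \forall z (Rxy \wedge Ryz \to Rxz).
(a): fails — Rw1w0 and Rw0w4 but not Rw1w4.
(b): fails — Rw0w4 and Rw4w5 but not Rw0w5.
(c): fails — R12 and R23 but not R13.
(d): fails — R12 and R21 but not R11.
(e): satisfies the condition.
Valid on: (e).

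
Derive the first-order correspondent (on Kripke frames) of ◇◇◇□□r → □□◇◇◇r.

∀x ∀y ∀z ((xR³y ∧ xR²z) → ∃w (yR²w ∧ zR³w))

This is a Sahlqvist (Geach-type) schema ◇^3□^2r → □^2◇^3r.
Minimal-valuation argument: fix x; take any y with xR^3y and any z with xR^2z. Set V(r) to the set of worlds R-reachable from y in exactly 2 steps. Then □^2r holds at y, so the antecedent holds at x; validity forces ◇^3r at z, giving a w with zR^3w and yR^2w.
First-order correspondent: ∀x ∀y ∀z ((xR³y ∧ xR²z) → ∃w (yR²w ∧ zR³w)).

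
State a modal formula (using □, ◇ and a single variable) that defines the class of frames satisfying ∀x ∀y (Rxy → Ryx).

r → □◇r

A defining formula is r → □◇r (the B axiom).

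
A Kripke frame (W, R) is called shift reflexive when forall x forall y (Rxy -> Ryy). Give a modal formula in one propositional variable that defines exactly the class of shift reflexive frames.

□(□q → q)

A defining formula is □(□q → q) (the T□ axiom).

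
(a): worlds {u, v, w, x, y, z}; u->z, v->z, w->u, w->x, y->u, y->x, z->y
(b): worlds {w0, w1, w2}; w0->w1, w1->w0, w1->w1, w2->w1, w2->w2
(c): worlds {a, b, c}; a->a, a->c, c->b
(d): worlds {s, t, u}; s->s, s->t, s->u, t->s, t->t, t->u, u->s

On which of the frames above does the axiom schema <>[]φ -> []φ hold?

none

This is the axiom for the Euclidean property; its first-order frame correspondent is forall x forall y forall z (Rxy & Rxz -> Ryz).
(a): fails — Ruz and Ruz but not Rzz.
(b): fails — Rw1w0 and Rw1w0 but not Rw0w0.
(c): fails — Rac and Raa but not Rca.
(d): fails — Rsu and Rsu but not Ruu.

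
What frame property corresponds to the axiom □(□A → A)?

Suppose □(□A→A) is valid. Take Rxy and set V(A)={w : Ryw}. Then at y, □A holds; since □(□A→A) at x, □A→A at y, so A at y, i.e. Ryy.

shift-reflexivity: ∀x ∀y (Rxy → Ryy)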